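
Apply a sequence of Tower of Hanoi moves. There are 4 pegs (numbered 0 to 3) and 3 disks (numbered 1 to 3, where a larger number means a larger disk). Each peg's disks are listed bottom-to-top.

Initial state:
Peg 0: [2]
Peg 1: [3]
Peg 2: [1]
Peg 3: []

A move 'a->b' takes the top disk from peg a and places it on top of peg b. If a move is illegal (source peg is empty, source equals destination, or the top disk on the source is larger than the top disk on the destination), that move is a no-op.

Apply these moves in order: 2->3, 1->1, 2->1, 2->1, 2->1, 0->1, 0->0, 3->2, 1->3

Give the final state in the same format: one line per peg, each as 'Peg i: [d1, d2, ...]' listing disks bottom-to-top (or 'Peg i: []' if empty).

Answer: Peg 0: []
Peg 1: [3]
Peg 2: [1]
Peg 3: [2]

Derivation:
After move 1 (2->3):
Peg 0: [2]
Peg 1: [3]
Peg 2: []
Peg 3: [1]

After move 2 (1->1):
Peg 0: [2]
Peg 1: [3]
Peg 2: []
Peg 3: [1]

After move 3 (2->1):
Peg 0: [2]
Peg 1: [3]
Peg 2: []
Peg 3: [1]

After move 4 (2->1):
Peg 0: [2]
Peg 1: [3]
Peg 2: []
Peg 3: [1]

After move 5 (2->1):
Peg 0: [2]
Peg 1: [3]
Peg 2: []
Peg 3: [1]

After move 6 (0->1):
Peg 0: []
Peg 1: [3, 2]
Peg 2: []
Peg 3: [1]

After move 7 (0->0):
Peg 0: []
Peg 1: [3, 2]
Peg 2: []
Peg 3: [1]

After move 8 (3->2):
Peg 0: []
Peg 1: [3, 2]
Peg 2: [1]
Peg 3: []

After move 9 (1->3):
Peg 0: []
Peg 1: [3]
Peg 2: [1]
Peg 3: [2]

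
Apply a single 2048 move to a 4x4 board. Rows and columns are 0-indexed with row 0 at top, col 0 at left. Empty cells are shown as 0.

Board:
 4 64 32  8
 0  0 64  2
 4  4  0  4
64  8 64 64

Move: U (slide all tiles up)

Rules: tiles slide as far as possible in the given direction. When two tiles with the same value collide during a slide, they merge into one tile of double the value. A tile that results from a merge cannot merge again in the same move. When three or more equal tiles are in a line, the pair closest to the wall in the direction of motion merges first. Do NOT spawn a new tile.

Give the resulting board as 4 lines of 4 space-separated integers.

Answer:   8  64  32   8
 64   4 128   2
  0   8   0   4
  0   0   0  64

Derivation:
Slide up:
col 0: [4, 0, 4, 64] -> [8, 64, 0, 0]
col 1: [64, 0, 4, 8] -> [64, 4, 8, 0]
col 2: [32, 64, 0, 64] -> [32, 128, 0, 0]
col 3: [8, 2, 4, 64] -> [8, 2, 4, 64]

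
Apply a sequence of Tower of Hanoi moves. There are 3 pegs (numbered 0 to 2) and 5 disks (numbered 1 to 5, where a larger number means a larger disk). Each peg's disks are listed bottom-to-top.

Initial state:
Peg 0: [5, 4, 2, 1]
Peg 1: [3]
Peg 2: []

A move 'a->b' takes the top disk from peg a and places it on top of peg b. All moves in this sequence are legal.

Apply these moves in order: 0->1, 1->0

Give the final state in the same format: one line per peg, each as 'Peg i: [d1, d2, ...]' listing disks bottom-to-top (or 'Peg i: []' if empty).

After move 1 (0->1):
Peg 0: [5, 4, 2]
Peg 1: [3, 1]
Peg 2: []

After move 2 (1->0):
Peg 0: [5, 4, 2, 1]
Peg 1: [3]
Peg 2: []

Answer: Peg 0: [5, 4, 2, 1]
Peg 1: [3]
Peg 2: []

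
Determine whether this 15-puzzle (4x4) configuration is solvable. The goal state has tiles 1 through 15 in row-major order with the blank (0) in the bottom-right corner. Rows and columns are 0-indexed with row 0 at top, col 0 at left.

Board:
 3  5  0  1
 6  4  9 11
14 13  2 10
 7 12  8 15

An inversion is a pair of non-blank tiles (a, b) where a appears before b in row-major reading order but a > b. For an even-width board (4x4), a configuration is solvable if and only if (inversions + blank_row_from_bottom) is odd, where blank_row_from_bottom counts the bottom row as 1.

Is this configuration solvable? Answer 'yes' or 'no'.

Inversions: 29
Blank is in row 0 (0-indexed from top), which is row 4 counting from the bottom (bottom = 1).
29 + 4 = 33, which is odd, so the puzzle is solvable.

Answer: yes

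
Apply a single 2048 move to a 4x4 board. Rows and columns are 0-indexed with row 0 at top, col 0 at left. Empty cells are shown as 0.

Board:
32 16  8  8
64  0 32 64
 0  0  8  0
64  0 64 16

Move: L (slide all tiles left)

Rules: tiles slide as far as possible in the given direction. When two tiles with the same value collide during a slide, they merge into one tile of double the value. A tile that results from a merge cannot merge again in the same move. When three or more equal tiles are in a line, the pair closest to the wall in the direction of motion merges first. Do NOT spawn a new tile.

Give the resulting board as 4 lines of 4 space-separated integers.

Slide left:
row 0: [32, 16, 8, 8] -> [32, 16, 16, 0]
row 1: [64, 0, 32, 64] -> [64, 32, 64, 0]
row 2: [0, 0, 8, 0] -> [8, 0, 0, 0]
row 3: [64, 0, 64, 16] -> [128, 16, 0, 0]

Answer:  32  16  16   0
 64  32  64   0
  8   0   0   0
128  16   0   0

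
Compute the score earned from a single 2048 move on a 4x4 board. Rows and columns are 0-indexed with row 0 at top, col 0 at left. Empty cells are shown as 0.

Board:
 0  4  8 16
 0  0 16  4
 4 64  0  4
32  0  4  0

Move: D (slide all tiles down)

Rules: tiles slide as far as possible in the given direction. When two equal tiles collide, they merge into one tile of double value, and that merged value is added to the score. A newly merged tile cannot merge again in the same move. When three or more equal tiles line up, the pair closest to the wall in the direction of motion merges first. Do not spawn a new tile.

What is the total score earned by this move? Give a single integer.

Slide down:
col 0: [0, 0, 4, 32] -> [0, 0, 4, 32]  score +0 (running 0)
col 1: [4, 0, 64, 0] -> [0, 0, 4, 64]  score +0 (running 0)
col 2: [8, 16, 0, 4] -> [0, 8, 16, 4]  score +0 (running 0)
col 3: [16, 4, 4, 0] -> [0, 0, 16, 8]  score +8 (running 8)
Board after move:
 0  0  0  0
 0  0  8  0
 4  4 16 16
32 64  4  8

Answer: 8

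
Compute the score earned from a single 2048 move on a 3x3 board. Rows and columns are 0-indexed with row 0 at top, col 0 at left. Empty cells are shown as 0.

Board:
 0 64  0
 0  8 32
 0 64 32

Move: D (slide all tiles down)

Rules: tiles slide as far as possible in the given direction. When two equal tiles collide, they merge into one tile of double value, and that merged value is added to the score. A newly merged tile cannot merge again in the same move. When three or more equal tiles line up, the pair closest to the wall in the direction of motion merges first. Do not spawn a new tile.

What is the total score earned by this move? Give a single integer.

Answer: 64

Derivation:
Slide down:
col 0: [0, 0, 0] -> [0, 0, 0]  score +0 (running 0)
col 1: [64, 8, 64] -> [64, 8, 64]  score +0 (running 0)
col 2: [0, 32, 32] -> [0, 0, 64]  score +64 (running 64)
Board after move:
 0 64  0
 0  8  0
 0 64 64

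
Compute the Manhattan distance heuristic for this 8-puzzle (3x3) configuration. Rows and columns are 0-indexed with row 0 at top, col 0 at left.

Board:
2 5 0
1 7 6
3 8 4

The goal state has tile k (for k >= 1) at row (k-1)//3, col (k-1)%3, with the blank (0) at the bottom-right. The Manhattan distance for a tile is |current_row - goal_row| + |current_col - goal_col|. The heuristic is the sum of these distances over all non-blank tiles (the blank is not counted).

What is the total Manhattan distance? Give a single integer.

Tile 2: (0,0)->(0,1) = 1
Tile 5: (0,1)->(1,1) = 1
Tile 1: (1,0)->(0,0) = 1
Tile 7: (1,1)->(2,0) = 2
Tile 6: (1,2)->(1,2) = 0
Tile 3: (2,0)->(0,2) = 4
Tile 8: (2,1)->(2,1) = 0
Tile 4: (2,2)->(1,0) = 3
Sum: 1 + 1 + 1 + 2 + 0 + 4 + 0 + 3 = 12

Answer: 12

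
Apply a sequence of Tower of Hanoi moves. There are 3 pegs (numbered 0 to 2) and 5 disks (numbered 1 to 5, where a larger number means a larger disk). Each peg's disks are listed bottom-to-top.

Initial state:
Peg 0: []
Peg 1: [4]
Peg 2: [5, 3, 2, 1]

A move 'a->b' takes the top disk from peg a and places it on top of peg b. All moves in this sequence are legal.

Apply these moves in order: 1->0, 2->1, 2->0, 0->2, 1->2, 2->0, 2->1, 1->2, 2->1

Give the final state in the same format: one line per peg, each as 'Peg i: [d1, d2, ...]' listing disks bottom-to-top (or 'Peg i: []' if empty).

After move 1 (1->0):
Peg 0: [4]
Peg 1: []
Peg 2: [5, 3, 2, 1]

After move 2 (2->1):
Peg 0: [4]
Peg 1: [1]
Peg 2: [5, 3, 2]

After move 3 (2->0):
Peg 0: [4, 2]
Peg 1: [1]
Peg 2: [5, 3]

After move 4 (0->2):
Peg 0: [4]
Peg 1: [1]
Peg 2: [5, 3, 2]

After move 5 (1->2):
Peg 0: [4]
Peg 1: []
Peg 2: [5, 3, 2, 1]

After move 6 (2->0):
Peg 0: [4, 1]
Peg 1: []
Peg 2: [5, 3, 2]

After move 7 (2->1):
Peg 0: [4, 1]
Peg 1: [2]
Peg 2: [5, 3]

After move 8 (1->2):
Peg 0: [4, 1]
Peg 1: []
Peg 2: [5, 3, 2]

After move 9 (2->1):
Peg 0: [4, 1]
Peg 1: [2]
Peg 2: [5, 3]

Answer: Peg 0: [4, 1]
Peg 1: [2]
Peg 2: [5, 3]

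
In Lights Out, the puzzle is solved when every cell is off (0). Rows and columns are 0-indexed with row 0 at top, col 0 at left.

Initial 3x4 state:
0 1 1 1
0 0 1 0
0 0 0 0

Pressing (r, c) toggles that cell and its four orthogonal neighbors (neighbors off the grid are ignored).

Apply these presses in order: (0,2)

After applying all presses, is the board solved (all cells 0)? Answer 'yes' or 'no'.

After press 1 at (0,2):
0 0 0 0
0 0 0 0
0 0 0 0

Lights still on: 0

Answer: yes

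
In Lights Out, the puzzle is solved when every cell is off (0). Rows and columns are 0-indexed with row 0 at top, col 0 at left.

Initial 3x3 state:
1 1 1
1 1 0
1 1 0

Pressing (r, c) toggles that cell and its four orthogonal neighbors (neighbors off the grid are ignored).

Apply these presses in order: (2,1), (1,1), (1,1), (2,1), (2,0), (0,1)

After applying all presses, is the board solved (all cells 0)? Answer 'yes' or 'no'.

After press 1 at (2,1):
1 1 1
1 0 0
0 0 1

After press 2 at (1,1):
1 0 1
0 1 1
0 1 1

After press 3 at (1,1):
1 1 1
1 0 0
0 0 1

After press 4 at (2,1):
1 1 1
1 1 0
1 1 0

After press 5 at (2,0):
1 1 1
0 1 0
0 0 0

After press 6 at (0,1):
0 0 0
0 0 0
0 0 0

Lights still on: 0

Answer: yes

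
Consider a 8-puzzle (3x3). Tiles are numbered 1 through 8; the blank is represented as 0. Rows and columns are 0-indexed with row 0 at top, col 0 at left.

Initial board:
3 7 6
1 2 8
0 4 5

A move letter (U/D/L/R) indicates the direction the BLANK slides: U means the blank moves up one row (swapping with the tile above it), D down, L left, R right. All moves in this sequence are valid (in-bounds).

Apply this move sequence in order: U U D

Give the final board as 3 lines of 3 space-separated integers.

Answer: 3 7 6
0 2 8
1 4 5

Derivation:
After move 1 (U):
3 7 6
0 2 8
1 4 5

After move 2 (U):
0 7 6
3 2 8
1 4 5

After move 3 (D):
3 7 6
0 2 8
1 4 5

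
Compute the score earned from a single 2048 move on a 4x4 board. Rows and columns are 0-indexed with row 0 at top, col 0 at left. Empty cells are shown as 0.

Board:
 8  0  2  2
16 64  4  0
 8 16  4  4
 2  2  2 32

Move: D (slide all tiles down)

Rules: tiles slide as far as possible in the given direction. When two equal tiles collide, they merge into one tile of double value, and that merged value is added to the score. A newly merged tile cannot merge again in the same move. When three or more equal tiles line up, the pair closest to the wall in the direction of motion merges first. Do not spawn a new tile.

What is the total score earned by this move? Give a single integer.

Answer: 8

Derivation:
Slide down:
col 0: [8, 16, 8, 2] -> [8, 16, 8, 2]  score +0 (running 0)
col 1: [0, 64, 16, 2] -> [0, 64, 16, 2]  score +0 (running 0)
col 2: [2, 4, 4, 2] -> [0, 2, 8, 2]  score +8 (running 8)
col 3: [2, 0, 4, 32] -> [0, 2, 4, 32]  score +0 (running 8)
Board after move:
 8  0  0  0
16 64  2  2
 8 16  8  4
 2  2  2 32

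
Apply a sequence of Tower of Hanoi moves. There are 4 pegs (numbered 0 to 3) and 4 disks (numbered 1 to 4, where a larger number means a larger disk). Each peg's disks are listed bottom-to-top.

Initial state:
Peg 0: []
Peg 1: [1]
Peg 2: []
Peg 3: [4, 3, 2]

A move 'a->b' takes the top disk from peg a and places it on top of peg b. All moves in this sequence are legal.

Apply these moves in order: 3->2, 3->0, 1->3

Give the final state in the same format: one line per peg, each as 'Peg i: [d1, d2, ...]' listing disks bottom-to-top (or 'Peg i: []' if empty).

After move 1 (3->2):
Peg 0: []
Peg 1: [1]
Peg 2: [2]
Peg 3: [4, 3]

After move 2 (3->0):
Peg 0: [3]
Peg 1: [1]
Peg 2: [2]
Peg 3: [4]

After move 3 (1->3):
Peg 0: [3]
Peg 1: []
Peg 2: [2]
Peg 3: [4, 1]

Answer: Peg 0: [3]
Peg 1: []
Peg 2: [2]
Peg 3: [4, 1]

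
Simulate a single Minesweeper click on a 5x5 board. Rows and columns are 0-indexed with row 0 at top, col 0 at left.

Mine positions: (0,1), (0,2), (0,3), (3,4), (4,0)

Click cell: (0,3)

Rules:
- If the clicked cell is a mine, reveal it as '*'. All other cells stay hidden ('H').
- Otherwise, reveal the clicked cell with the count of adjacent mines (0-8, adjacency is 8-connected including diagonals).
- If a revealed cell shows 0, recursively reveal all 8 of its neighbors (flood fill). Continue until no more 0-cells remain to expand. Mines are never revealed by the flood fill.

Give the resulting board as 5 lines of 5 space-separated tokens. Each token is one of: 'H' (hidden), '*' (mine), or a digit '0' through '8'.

H H H * H
H H H H H
H H H H H
H H H H H
H H H H H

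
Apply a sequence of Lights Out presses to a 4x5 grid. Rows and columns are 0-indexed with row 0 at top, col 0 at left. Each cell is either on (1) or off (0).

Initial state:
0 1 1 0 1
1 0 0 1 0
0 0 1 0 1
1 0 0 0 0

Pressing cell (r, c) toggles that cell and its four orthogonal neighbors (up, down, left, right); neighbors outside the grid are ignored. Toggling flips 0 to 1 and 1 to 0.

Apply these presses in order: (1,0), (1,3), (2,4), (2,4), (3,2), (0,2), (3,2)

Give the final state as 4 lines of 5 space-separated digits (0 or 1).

Answer: 1 0 0 0 1
0 1 0 0 1
1 0 1 1 1
1 0 0 0 0

Derivation:
After press 1 at (1,0):
1 1 1 0 1
0 1 0 1 0
1 0 1 0 1
1 0 0 0 0

After press 2 at (1,3):
1 1 1 1 1
0 1 1 0 1
1 0 1 1 1
1 0 0 0 0

After press 3 at (2,4):
1 1 1 1 1
0 1 1 0 0
1 0 1 0 0
1 0 0 0 1

After press 4 at (2,4):
1 1 1 1 1
0 1 1 0 1
1 0 1 1 1
1 0 0 0 0

After press 5 at (3,2):
1 1 1 1 1
0 1 1 0 1
1 0 0 1 1
1 1 1 1 0

After press 6 at (0,2):
1 0 0 0 1
0 1 0 0 1
1 0 0 1 1
1 1 1 1 0

After press 7 at (3,2):
1 0 0 0 1
0 1 0 0 1
1 0 1 1 1
1 0 0 0 0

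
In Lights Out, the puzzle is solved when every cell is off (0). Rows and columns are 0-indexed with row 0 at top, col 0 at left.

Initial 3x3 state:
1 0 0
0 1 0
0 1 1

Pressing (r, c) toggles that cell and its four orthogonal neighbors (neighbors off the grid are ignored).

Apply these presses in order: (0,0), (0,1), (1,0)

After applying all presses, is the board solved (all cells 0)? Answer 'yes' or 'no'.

Answer: no

Derivation:
After press 1 at (0,0):
0 1 0
1 1 0
0 1 1

After press 2 at (0,1):
1 0 1
1 0 0
0 1 1

After press 3 at (1,0):
0 0 1
0 1 0
1 1 1

Lights still on: 5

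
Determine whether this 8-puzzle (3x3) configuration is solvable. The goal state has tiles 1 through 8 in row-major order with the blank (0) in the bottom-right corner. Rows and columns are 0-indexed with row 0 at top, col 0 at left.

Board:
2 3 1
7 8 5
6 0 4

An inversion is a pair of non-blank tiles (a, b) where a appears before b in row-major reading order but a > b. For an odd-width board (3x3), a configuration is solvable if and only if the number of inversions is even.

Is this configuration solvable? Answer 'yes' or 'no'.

Inversions (pairs i<j in row-major order where tile[i] > tile[j] > 0): 10
10 is even, so the puzzle is solvable.

Answer: yes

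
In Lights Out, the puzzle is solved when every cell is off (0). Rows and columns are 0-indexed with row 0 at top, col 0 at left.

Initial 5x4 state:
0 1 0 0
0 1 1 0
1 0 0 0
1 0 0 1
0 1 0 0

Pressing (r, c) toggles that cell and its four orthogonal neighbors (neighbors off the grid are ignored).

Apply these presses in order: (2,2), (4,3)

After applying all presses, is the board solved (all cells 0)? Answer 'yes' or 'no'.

After press 1 at (2,2):
0 1 0 0
0 1 0 0
1 1 1 1
1 0 1 1
0 1 0 0

After press 2 at (4,3):
0 1 0 0
0 1 0 0
1 1 1 1
1 0 1 0
0 1 1 1

Lights still on: 11

Answer: no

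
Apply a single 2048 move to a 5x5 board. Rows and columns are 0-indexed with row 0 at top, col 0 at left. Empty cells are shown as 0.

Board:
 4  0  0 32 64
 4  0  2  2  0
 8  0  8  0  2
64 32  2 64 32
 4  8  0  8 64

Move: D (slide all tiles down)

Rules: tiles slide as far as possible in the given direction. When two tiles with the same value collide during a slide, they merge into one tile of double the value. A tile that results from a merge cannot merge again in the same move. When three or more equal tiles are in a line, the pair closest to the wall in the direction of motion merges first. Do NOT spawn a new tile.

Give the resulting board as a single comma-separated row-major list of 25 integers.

Answer: 0, 0, 0, 0, 0, 8, 0, 0, 32, 64, 8, 0, 2, 2, 2, 64, 32, 8, 64, 32, 4, 8, 2, 8, 64

Derivation:
Slide down:
col 0: [4, 4, 8, 64, 4] -> [0, 8, 8, 64, 4]
col 1: [0, 0, 0, 32, 8] -> [0, 0, 0, 32, 8]
col 2: [0, 2, 8, 2, 0] -> [0, 0, 2, 8, 2]
col 3: [32, 2, 0, 64, 8] -> [0, 32, 2, 64, 8]
col 4: [64, 0, 2, 32, 64] -> [0, 64, 2, 32, 64]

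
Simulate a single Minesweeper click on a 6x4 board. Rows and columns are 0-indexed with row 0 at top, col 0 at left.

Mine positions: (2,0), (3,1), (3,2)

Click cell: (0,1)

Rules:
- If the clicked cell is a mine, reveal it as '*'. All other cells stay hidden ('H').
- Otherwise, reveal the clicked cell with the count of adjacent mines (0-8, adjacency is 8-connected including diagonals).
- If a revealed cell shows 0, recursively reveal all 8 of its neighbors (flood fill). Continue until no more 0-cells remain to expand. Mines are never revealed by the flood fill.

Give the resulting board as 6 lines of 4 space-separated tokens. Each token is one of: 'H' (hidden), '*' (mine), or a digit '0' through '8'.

0 0 0 0
1 1 0 0
H 3 2 1
H H H H
H H H H
H H H H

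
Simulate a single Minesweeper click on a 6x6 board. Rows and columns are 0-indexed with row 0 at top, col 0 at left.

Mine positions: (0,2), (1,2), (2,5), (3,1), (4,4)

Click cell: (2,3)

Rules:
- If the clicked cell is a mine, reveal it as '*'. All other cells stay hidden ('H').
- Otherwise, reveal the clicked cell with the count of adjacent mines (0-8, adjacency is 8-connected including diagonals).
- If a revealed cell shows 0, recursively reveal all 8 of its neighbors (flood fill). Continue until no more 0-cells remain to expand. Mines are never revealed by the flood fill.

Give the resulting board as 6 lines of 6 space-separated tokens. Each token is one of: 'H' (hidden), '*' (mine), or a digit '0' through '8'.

H H H H H H
H H H H H H
H H H 1 H H
H H H H H H
H H H H H H
H H H H H H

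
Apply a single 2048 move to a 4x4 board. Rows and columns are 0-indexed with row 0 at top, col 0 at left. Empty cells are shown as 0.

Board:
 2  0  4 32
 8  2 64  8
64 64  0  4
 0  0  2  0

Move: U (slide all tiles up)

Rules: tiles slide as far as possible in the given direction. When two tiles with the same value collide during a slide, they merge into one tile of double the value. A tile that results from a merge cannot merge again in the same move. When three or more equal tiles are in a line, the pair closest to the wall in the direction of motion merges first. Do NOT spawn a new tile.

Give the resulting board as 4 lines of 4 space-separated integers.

Answer:  2  2  4 32
 8 64 64  8
64  0  2  4
 0  0  0  0

Derivation:
Slide up:
col 0: [2, 8, 64, 0] -> [2, 8, 64, 0]
col 1: [0, 2, 64, 0] -> [2, 64, 0, 0]
col 2: [4, 64, 0, 2] -> [4, 64, 2, 0]
col 3: [32, 8, 4, 0] -> [32, 8, 4, 0]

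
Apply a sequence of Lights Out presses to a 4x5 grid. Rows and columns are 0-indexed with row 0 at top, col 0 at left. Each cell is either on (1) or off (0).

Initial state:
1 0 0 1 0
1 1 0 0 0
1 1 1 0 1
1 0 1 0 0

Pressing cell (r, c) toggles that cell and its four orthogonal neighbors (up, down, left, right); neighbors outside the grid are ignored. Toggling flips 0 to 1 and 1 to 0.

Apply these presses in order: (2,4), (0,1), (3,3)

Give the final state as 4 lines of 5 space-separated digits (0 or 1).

After press 1 at (2,4):
1 0 0 1 0
1 1 0 0 1
1 1 1 1 0
1 0 1 0 1

After press 2 at (0,1):
0 1 1 1 0
1 0 0 0 1
1 1 1 1 0
1 0 1 0 1

After press 3 at (3,3):
0 1 1 1 0
1 0 0 0 1
1 1 1 0 0
1 0 0 1 0

Answer: 0 1 1 1 0
1 0 0 0 1
1 1 1 0 0
1 0 0 1 0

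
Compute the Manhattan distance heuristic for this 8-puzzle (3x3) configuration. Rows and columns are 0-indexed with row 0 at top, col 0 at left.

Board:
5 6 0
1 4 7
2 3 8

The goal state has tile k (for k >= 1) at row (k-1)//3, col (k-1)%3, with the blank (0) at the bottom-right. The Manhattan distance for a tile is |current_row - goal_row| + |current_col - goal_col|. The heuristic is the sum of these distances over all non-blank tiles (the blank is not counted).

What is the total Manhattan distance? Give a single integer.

Answer: 16

Derivation:
Tile 5: (0,0)->(1,1) = 2
Tile 6: (0,1)->(1,2) = 2
Tile 1: (1,0)->(0,0) = 1
Tile 4: (1,1)->(1,0) = 1
Tile 7: (1,2)->(2,0) = 3
Tile 2: (2,0)->(0,1) = 3
Tile 3: (2,1)->(0,2) = 3
Tile 8: (2,2)->(2,1) = 1
Sum: 2 + 2 + 1 + 1 + 3 + 3 + 3 + 1 = 16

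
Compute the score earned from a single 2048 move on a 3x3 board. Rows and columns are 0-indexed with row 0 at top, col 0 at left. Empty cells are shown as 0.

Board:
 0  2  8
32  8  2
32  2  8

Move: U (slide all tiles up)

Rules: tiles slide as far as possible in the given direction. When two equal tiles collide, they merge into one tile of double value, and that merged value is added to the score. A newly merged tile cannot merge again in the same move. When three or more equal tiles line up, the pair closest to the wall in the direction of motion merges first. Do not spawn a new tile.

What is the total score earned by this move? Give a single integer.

Answer: 64

Derivation:
Slide up:
col 0: [0, 32, 32] -> [64, 0, 0]  score +64 (running 64)
col 1: [2, 8, 2] -> [2, 8, 2]  score +0 (running 64)
col 2: [8, 2, 8] -> [8, 2, 8]  score +0 (running 64)
Board after move:
64  2  8
 0  8  2
 0  2  8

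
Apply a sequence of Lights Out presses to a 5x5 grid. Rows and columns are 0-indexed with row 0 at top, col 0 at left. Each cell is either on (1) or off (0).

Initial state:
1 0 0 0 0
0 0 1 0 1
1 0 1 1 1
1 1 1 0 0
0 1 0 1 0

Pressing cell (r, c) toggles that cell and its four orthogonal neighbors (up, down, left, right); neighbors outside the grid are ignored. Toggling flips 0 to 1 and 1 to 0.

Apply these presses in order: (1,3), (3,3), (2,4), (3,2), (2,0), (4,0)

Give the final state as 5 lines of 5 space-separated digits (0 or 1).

After press 1 at (1,3):
1 0 0 1 0
0 0 0 1 0
1 0 1 0 1
1 1 1 0 0
0 1 0 1 0

After press 2 at (3,3):
1 0 0 1 0
0 0 0 1 0
1 0 1 1 1
1 1 0 1 1
0 1 0 0 0

After press 3 at (2,4):
1 0 0 1 0
0 0 0 1 1
1 0 1 0 0
1 1 0 1 0
0 1 0 0 0

After press 4 at (3,2):
1 0 0 1 0
0 0 0 1 1
1 0 0 0 0
1 0 1 0 0
0 1 1 0 0

After press 5 at (2,0):
1 0 0 1 0
1 0 0 1 1
0 1 0 0 0
0 0 1 0 0
0 1 1 0 0

After press 6 at (4,0):
1 0 0 1 0
1 0 0 1 1
0 1 0 0 0
1 0 1 0 0
1 0 1 0 0

Answer: 1 0 0 1 0
1 0 0 1 1
0 1 0 0 0
1 0 1 0 0
1 0 1 0 0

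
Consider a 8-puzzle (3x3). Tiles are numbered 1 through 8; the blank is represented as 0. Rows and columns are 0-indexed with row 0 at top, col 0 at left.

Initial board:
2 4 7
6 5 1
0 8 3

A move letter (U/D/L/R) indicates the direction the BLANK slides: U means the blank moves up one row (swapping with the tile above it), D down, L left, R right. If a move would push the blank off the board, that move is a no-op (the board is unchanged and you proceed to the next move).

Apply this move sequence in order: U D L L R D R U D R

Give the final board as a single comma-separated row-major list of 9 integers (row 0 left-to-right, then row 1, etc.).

Answer: 2, 4, 7, 6, 5, 1, 8, 3, 0

Derivation:
After move 1 (U):
2 4 7
0 5 1
6 8 3

After move 2 (D):
2 4 7
6 5 1
0 8 3

After move 3 (L):
2 4 7
6 5 1
0 8 3

After move 4 (L):
2 4 7
6 5 1
0 8 3

After move 5 (R):
2 4 7
6 5 1
8 0 3

After move 6 (D):
2 4 7
6 5 1
8 0 3

After move 7 (R):
2 4 7
6 5 1
8 3 0

After move 8 (U):
2 4 7
6 5 0
8 3 1

After move 9 (D):
2 4 7
6 5 1
8 3 0

After move 10 (R):
2 4 7
6 5 1
8 3 0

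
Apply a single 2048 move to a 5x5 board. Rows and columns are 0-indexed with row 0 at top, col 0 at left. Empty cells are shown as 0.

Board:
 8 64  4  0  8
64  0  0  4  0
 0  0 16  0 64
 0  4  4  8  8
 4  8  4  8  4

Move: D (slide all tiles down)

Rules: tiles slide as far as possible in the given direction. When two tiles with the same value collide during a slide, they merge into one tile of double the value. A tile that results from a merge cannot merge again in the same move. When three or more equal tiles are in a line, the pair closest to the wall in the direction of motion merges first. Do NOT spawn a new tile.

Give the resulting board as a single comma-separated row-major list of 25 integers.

Slide down:
col 0: [8, 64, 0, 0, 4] -> [0, 0, 8, 64, 4]
col 1: [64, 0, 0, 4, 8] -> [0, 0, 64, 4, 8]
col 2: [4, 0, 16, 4, 4] -> [0, 0, 4, 16, 8]
col 3: [0, 4, 0, 8, 8] -> [0, 0, 0, 4, 16]
col 4: [8, 0, 64, 8, 4] -> [0, 8, 64, 8, 4]

Answer: 0, 0, 0, 0, 0, 0, 0, 0, 0, 8, 8, 64, 4, 0, 64, 64, 4, 16, 4, 8, 4, 8, 8, 16, 4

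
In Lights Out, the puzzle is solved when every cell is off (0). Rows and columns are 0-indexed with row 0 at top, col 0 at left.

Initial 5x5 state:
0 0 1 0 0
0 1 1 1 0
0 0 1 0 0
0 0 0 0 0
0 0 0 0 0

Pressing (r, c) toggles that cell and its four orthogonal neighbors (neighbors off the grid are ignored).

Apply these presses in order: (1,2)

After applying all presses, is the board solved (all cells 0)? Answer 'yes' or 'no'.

After press 1 at (1,2):
0 0 0 0 0
0 0 0 0 0
0 0 0 0 0
0 0 0 0 0
0 0 0 0 0

Lights still on: 0

Answer: yes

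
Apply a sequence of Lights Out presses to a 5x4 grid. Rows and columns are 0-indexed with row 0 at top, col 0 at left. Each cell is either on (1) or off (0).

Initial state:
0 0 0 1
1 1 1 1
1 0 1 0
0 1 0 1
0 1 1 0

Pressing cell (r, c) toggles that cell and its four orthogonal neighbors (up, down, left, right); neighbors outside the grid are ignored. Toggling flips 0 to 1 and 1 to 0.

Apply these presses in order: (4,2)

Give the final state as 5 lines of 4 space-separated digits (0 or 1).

After press 1 at (4,2):
0 0 0 1
1 1 1 1
1 0 1 0
0 1 1 1
0 0 0 1

Answer: 0 0 0 1
1 1 1 1
1 0 1 0
0 1 1 1
0 0 0 1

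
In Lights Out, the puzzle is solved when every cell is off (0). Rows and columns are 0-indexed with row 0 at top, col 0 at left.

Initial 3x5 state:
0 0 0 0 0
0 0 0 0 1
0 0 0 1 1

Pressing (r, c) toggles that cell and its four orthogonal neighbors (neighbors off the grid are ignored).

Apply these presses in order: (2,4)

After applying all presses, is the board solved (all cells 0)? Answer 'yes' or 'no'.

After press 1 at (2,4):
0 0 0 0 0
0 0 0 0 0
0 0 0 0 0

Lights still on: 0

Answer: yes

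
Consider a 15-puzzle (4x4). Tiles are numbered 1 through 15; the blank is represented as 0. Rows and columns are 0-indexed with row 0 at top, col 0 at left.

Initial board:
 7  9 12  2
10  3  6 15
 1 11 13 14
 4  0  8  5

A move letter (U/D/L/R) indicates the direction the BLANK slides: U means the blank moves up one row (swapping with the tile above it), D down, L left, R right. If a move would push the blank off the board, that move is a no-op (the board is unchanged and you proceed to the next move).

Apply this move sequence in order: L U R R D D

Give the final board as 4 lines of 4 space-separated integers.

Answer:  7  9 12  2
10  3  6 15
11 13  8 14
 1  4  0  5

Derivation:
After move 1 (L):
 7  9 12  2
10  3  6 15
 1 11 13 14
 0  4  8  5

After move 2 (U):
 7  9 12  2
10  3  6 15
 0 11 13 14
 1  4  8  5

After move 3 (R):
 7  9 12  2
10  3  6 15
11  0 13 14
 1  4  8  5

After move 4 (R):
 7  9 12  2
10  3  6 15
11 13  0 14
 1  4  8  5

After move 5 (D):
 7  9 12  2
10  3  6 15
11 13  8 14
 1  4  0  5

After move 6 (D):
 7  9 12  2
10  3  6 15
11 13  8 14
 1  4  0  5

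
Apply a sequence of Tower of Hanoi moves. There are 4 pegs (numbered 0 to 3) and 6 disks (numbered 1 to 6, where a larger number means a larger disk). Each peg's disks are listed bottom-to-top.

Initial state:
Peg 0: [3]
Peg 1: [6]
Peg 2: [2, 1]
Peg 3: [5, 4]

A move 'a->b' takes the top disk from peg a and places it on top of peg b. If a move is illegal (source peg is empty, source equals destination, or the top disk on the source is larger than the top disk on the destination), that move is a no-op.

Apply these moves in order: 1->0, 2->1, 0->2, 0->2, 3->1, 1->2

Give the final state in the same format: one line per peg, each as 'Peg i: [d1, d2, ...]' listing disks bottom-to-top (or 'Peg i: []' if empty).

After move 1 (1->0):
Peg 0: [3]
Peg 1: [6]
Peg 2: [2, 1]
Peg 3: [5, 4]

After move 2 (2->1):
Peg 0: [3]
Peg 1: [6, 1]
Peg 2: [2]
Peg 3: [5, 4]

After move 3 (0->2):
Peg 0: [3]
Peg 1: [6, 1]
Peg 2: [2]
Peg 3: [5, 4]

After move 4 (0->2):
Peg 0: [3]
Peg 1: [6, 1]
Peg 2: [2]
Peg 3: [5, 4]

After move 5 (3->1):
Peg 0: [3]
Peg 1: [6, 1]
Peg 2: [2]
Peg 3: [5, 4]

After move 6 (1->2):
Peg 0: [3]
Peg 1: [6]
Peg 2: [2, 1]
Peg 3: [5, 4]

Answer: Peg 0: [3]
Peg 1: [6]
Peg 2: [2, 1]
Peg 3: [5, 4]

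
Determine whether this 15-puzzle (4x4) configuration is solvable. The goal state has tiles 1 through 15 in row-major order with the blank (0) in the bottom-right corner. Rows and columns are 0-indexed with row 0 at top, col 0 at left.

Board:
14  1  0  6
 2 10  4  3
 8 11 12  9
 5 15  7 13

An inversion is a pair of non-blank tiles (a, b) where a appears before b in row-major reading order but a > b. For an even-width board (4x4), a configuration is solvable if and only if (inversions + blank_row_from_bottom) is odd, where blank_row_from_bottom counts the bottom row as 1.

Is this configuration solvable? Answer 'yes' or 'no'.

Inversions: 36
Blank is in row 0 (0-indexed from top), which is row 4 counting from the bottom (bottom = 1).
36 + 4 = 40, which is even, so the puzzle is not solvable.

Answer: no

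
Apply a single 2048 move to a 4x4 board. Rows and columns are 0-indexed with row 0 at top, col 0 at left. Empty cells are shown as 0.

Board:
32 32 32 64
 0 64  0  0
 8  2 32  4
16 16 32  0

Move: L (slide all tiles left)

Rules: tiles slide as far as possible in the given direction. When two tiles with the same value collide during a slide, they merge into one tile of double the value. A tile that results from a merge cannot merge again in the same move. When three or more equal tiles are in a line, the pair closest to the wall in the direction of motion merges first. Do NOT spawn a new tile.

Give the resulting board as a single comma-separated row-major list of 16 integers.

Answer: 64, 32, 64, 0, 64, 0, 0, 0, 8, 2, 32, 4, 32, 32, 0, 0

Derivation:
Slide left:
row 0: [32, 32, 32, 64] -> [64, 32, 64, 0]
row 1: [0, 64, 0, 0] -> [64, 0, 0, 0]
row 2: [8, 2, 32, 4] -> [8, 2, 32, 4]
row 3: [16, 16, 32, 0] -> [32, 32, 0, 0]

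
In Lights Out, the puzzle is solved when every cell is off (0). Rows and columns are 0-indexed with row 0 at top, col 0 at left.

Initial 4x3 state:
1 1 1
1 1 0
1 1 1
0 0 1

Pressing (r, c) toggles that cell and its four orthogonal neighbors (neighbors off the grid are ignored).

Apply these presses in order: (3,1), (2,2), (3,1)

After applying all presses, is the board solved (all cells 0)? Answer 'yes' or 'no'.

After press 1 at (3,1):
1 1 1
1 1 0
1 0 1
1 1 0

After press 2 at (2,2):
1 1 1
1 1 1
1 1 0
1 1 1

After press 3 at (3,1):
1 1 1
1 1 1
1 0 0
0 0 0

Lights still on: 7

Answer: no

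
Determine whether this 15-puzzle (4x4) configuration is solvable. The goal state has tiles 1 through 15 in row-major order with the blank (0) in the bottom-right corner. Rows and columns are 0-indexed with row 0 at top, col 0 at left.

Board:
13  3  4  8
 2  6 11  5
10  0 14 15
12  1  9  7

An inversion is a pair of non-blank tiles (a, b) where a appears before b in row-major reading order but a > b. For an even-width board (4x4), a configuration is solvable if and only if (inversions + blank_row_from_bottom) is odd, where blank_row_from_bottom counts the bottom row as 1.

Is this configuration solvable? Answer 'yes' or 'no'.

Answer: yes

Derivation:
Inversions: 45
Blank is in row 2 (0-indexed from top), which is row 2 counting from the bottom (bottom = 1).
45 + 2 = 47, which is odd, so the puzzle is solvable.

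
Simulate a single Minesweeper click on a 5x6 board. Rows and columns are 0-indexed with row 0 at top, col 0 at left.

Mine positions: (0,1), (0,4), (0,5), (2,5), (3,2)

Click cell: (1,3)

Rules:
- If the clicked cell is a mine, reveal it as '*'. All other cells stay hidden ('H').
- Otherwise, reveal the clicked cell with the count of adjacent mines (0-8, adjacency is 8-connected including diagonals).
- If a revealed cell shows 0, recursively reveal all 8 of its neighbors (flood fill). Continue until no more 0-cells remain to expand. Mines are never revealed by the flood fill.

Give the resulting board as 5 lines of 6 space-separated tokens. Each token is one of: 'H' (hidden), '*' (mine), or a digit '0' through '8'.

H H H H H H
H H H 1 H H
H H H H H H
H H H H H H
H H H H H H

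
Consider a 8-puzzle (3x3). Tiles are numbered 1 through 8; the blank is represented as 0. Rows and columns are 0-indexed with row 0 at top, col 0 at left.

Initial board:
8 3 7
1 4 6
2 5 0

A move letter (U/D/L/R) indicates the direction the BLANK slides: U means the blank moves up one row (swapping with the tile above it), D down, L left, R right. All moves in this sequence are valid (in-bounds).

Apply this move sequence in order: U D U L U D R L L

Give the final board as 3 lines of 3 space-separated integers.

Answer: 8 3 7
0 1 4
2 5 6

Derivation:
After move 1 (U):
8 3 7
1 4 0
2 5 6

After move 2 (D):
8 3 7
1 4 6
2 5 0

After move 3 (U):
8 3 7
1 4 0
2 5 6

After move 4 (L):
8 3 7
1 0 4
2 5 6

After move 5 (U):
8 0 7
1 3 4
2 5 6

After move 6 (D):
8 3 7
1 0 4
2 5 6

After move 7 (R):
8 3 7
1 4 0
2 5 6

After move 8 (L):
8 3 7
1 0 4
2 5 6

After move 9 (L):
8 3 7
0 1 4
2 5 6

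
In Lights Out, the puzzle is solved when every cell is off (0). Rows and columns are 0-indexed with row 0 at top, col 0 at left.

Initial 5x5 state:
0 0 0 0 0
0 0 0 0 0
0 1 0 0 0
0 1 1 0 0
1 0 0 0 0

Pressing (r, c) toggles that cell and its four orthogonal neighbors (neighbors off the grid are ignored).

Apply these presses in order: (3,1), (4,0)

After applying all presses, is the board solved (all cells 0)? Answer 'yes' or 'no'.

Answer: yes

Derivation:
After press 1 at (3,1):
0 0 0 0 0
0 0 0 0 0
0 0 0 0 0
1 0 0 0 0
1 1 0 0 0

After press 2 at (4,0):
0 0 0 0 0
0 0 0 0 0
0 0 0 0 0
0 0 0 0 0
0 0 0 0 0

Lights still on: 0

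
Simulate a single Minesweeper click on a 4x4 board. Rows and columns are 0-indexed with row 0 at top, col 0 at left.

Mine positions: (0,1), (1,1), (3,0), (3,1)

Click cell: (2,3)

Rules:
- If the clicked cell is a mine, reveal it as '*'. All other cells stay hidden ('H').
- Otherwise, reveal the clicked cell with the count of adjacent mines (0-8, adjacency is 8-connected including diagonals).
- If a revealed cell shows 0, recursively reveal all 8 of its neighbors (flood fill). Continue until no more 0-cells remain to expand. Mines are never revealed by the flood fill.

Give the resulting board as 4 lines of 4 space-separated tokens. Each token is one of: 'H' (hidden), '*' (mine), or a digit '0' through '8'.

H H 2 0
H H 2 0
H H 2 0
H H 1 0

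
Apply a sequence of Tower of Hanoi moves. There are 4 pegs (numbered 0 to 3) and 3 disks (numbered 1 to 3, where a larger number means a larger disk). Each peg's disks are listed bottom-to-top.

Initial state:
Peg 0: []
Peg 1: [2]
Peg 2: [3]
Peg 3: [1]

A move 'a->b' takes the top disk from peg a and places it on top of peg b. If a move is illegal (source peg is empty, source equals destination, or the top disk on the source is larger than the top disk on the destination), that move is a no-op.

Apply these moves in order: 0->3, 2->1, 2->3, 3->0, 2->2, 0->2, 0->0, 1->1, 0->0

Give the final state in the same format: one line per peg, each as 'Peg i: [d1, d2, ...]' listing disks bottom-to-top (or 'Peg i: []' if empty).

Answer: Peg 0: []
Peg 1: [2]
Peg 2: [3, 1]
Peg 3: []

Derivation:
After move 1 (0->3):
Peg 0: []
Peg 1: [2]
Peg 2: [3]
Peg 3: [1]

After move 2 (2->1):
Peg 0: []
Peg 1: [2]
Peg 2: [3]
Peg 3: [1]

After move 3 (2->3):
Peg 0: []
Peg 1: [2]
Peg 2: [3]
Peg 3: [1]

After move 4 (3->0):
Peg 0: [1]
Peg 1: [2]
Peg 2: [3]
Peg 3: []

After move 5 (2->2):
Peg 0: [1]
Peg 1: [2]
Peg 2: [3]
Peg 3: []

After move 6 (0->2):
Peg 0: []
Peg 1: [2]
Peg 2: [3, 1]
Peg 3: []

After move 7 (0->0):
Peg 0: []
Peg 1: [2]
Peg 2: [3, 1]
Peg 3: []

After move 8 (1->1):
Peg 0: []
Peg 1: [2]
Peg 2: [3, 1]
Peg 3: []

After move 9 (0->0):
Peg 0: []
Peg 1: [2]
Peg 2: [3, 1]
Peg 3: []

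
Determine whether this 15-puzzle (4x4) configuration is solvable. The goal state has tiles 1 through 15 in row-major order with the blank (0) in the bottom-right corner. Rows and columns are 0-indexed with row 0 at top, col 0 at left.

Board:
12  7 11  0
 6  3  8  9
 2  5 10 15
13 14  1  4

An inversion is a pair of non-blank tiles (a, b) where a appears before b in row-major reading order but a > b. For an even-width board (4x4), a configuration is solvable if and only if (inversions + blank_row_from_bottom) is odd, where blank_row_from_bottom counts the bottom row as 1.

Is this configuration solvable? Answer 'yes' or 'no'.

Answer: no

Derivation:
Inversions: 54
Blank is in row 0 (0-indexed from top), which is row 4 counting from the bottom (bottom = 1).
54 + 4 = 58, which is even, so the puzzle is not solvable.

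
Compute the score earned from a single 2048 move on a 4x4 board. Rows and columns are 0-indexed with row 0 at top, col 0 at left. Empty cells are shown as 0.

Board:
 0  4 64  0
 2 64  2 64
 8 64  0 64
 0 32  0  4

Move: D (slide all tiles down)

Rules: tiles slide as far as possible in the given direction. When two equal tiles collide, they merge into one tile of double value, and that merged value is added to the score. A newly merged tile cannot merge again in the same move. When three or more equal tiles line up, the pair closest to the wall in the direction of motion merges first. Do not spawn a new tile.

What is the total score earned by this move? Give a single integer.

Slide down:
col 0: [0, 2, 8, 0] -> [0, 0, 2, 8]  score +0 (running 0)
col 1: [4, 64, 64, 32] -> [0, 4, 128, 32]  score +128 (running 128)
col 2: [64, 2, 0, 0] -> [0, 0, 64, 2]  score +0 (running 128)
col 3: [0, 64, 64, 4] -> [0, 0, 128, 4]  score +128 (running 256)
Board after move:
  0   0   0   0
  0   4   0   0
  2 128  64 128
  8  32   2   4

Answer: 256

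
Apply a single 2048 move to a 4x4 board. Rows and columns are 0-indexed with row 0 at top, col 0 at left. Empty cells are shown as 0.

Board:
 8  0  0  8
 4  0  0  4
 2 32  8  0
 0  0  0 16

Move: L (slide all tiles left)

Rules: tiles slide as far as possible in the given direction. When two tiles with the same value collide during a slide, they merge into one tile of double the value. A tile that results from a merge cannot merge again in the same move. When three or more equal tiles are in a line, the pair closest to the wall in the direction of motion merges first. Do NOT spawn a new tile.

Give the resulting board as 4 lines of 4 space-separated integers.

Answer: 16  0  0  0
 8  0  0  0
 2 32  8  0
16  0  0  0

Derivation:
Slide left:
row 0: [8, 0, 0, 8] -> [16, 0, 0, 0]
row 1: [4, 0, 0, 4] -> [8, 0, 0, 0]
row 2: [2, 32, 8, 0] -> [2, 32, 8, 0]
row 3: [0, 0, 0, 16] -> [16, 0, 0, 0]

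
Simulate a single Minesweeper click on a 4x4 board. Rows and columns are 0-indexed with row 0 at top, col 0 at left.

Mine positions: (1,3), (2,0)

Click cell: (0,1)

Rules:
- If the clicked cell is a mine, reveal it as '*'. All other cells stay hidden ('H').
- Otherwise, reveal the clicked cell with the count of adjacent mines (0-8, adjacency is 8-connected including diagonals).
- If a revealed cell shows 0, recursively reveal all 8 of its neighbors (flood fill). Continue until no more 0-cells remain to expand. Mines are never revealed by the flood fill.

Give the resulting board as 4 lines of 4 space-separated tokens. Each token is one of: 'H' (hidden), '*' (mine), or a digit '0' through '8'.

0 0 1 H
1 1 1 H
H H H H
H H H H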